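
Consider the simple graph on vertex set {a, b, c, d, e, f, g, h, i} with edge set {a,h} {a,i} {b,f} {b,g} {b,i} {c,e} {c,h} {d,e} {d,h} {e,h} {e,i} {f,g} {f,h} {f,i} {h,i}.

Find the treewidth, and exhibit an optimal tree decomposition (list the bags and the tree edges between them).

Treewidth 2.
One optimal decomposition is:
Bags: B1 = {e, h, i}  B2 = {f, h, i}  B3 = {c, e, h}  B4 = {b, f, i}  B5 = {b, f, g}  B6 = {d, e, h}  B7 = {a, h, i}
Tree: B1–B2, B1–B3, B2–B4, B4–B5, B3–B6, B1–B7

Every bag has size at most 3, so the width is 3 − 1 = 2 and tw(G) ≤ 2. Conversely, {b, f, g} is a clique of size 3, and the vertices of any clique must share a bag in every tree decomposition; so some bag has ≥ 3 vertices and tw(G) ≥ 2. Therefore the treewidth is 2.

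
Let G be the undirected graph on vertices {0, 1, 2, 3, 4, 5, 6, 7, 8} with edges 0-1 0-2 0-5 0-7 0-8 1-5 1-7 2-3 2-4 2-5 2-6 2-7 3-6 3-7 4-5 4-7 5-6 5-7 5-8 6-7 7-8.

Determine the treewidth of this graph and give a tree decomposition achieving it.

Each bag holds 4 vertices, so the decomposition has width 3, which upper-bounds the treewidth. For the lower bound, the 4 vertices {2, 3, 6, 7} are pairwise adjacent, and any tree decomposition puts a clique entirely inside one bag — forcing width ≥ 3. The upper and lower bounds meet at 3, so that is the treewidth.

Treewidth 3.
Bags: B1 = {2, 5, 6, 7}  B2 = {0, 2, 5, 7}  B3 = {2, 3, 6, 7}  B4 = {0, 5, 7, 8}  B5 = {0, 1, 5, 7}  B6 = {2, 4, 5, 7}
Tree: B1–B2, B1–B3, B2–B4, B4–B5, B2–B6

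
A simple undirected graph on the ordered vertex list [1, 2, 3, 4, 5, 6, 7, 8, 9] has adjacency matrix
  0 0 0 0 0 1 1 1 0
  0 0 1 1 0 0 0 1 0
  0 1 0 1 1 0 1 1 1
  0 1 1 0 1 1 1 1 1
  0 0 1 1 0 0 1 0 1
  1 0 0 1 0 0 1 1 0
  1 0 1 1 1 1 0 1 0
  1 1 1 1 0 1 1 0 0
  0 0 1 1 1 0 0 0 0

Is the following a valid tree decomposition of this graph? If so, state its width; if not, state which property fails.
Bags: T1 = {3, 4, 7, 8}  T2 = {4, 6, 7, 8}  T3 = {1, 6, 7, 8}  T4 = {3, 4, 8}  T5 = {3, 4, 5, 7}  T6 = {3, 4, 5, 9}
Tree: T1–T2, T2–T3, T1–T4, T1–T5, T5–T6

No — vertex 2 appears in no bag.

A tree decomposition must satisfy three properties: every vertex lies in some bag; for every edge, both endpoints lie together in some bag; and for every vertex, the bags containing it form a connected subtree. Here vertex 2 appears in no bag, so the decomposition is invalid.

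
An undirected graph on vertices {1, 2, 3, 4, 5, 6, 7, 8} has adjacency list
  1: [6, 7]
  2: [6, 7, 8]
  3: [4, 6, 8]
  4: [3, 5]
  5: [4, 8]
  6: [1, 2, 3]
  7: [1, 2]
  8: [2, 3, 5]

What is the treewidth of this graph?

2

A width-2 tree decomposition is:
Bags: B1 = {1, 6, 7}  B2 = {2, 6, 7}  B3 = {2, 3, 6}  B4 = {2, 3, 8}  B5 = {3, 4, 8}  B6 = {4, 5, 8}
Tree: B1–B2, B2–B3, B3–B4, B4–B5, B5–B6
The largest bag has 3 vertices, giving width 2; this decomposition certifies tw(G) ≤ 2. The edges 1–7–2–6–1 form a cycle, so G is not a tree and its treewidth is at least 2. Combining the bounds, tw(G) = 2.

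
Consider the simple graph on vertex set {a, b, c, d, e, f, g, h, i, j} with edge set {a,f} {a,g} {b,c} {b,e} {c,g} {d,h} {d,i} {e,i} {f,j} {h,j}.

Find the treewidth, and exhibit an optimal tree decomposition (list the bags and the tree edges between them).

Every bag has size at most 3, so the width is 3 − 1 = 2 and tw(G) ≤ 2. The edges h–d–i–e–b–c–g–a–f–j–h form a cycle, so G is not a tree and its treewidth is at least 2. Hence tw(G) = 2 exactly.

Treewidth 2.
One such decomposition:
Bags: B1 = {d, h, i}  B2 = {e, h, i}  B3 = {b, e, h}  B4 = {b, c, h}  B5 = {c, g, h}  B6 = {a, g, h}  B7 = {a, f, h}  B8 = {f, h, j}
Tree: B1–B2, B2–B3, B3–B4, B4–B5, B5–B6, B6–B7, B7–B8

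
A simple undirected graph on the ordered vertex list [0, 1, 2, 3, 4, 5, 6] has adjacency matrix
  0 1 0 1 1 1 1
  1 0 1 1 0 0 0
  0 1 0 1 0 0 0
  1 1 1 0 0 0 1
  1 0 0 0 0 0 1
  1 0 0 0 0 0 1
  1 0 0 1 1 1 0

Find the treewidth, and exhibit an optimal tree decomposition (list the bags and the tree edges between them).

Treewidth 2.
One optimal decomposition is:
Bags: B1 = {0, 3, 6}  B2 = {0, 1, 3}  B3 = {1, 2, 3}  B4 = {0, 5, 6}  B5 = {0, 4, 6}
Tree: B1–B2, B2–B3, B1–B4, B1–B5

Each bag holds 3 vertices, so the decomposition has width 2, which upper-bounds the treewidth. On the other hand G contains the 3-clique {0, 1, 3}. A clique must lie in a single bag of any decomposition, so no decomposition can have width below 2. Combining the bounds, tw(G) = 2.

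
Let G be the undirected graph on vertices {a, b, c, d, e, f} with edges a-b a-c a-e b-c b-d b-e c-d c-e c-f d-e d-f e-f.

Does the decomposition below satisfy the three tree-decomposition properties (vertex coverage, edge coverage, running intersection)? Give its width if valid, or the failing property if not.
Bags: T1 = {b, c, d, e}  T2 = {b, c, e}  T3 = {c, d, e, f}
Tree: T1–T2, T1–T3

A tree decomposition must satisfy three properties: every vertex lies in some bag; for every edge, both endpoints lie together in some bag; and for every vertex, the bags containing it form a connected subtree. Here vertex a appears in no bag, so the decomposition is invalid.

No — vertex a appears in no bag.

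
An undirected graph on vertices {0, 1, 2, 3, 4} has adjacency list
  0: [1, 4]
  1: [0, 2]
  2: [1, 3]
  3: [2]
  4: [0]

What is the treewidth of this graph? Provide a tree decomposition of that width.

Treewidth 1.
Bags: B1 = {2, 3}  B2 = {1, 2}  B3 = {0, 1}  B4 = {0, 4}
Tree: B1–B2, B2–B3, B3–B4

Each bag holds 2 vertices, so the decomposition has width 1, which upper-bounds the treewidth. Any graph with an edge has treewidth ≥ 1, and G has the edge 3–2. The upper and lower bounds meet at 1, so that is the treewidth.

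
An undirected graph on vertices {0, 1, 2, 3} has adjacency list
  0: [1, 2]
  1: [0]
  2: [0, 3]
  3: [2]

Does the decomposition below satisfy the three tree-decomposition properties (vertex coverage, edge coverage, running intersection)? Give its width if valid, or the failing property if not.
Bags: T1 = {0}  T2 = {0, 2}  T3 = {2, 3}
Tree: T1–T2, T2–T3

A tree decomposition must satisfy three properties: every vertex lies in some bag; for every edge, both endpoints lie together in some bag; and for every vertex, the bags containing it form a connected subtree. Here vertex 1 appears in no bag, so the decomposition is invalid.

No — vertex 1 appears in no bag.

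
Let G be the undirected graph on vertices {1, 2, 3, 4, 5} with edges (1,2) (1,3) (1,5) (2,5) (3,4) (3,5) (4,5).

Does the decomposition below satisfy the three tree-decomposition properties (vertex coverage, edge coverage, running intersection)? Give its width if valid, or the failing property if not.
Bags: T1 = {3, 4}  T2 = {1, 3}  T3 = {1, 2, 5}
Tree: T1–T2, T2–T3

No — edge (5,3) lies in no bag.

A tree decomposition must satisfy three properties: every vertex lies in some bag; for every edge, both endpoints lie together in some bag; and for every vertex, the bags containing it form a connected subtree. Here edge (5,3) lies in no bag, so the decomposition is invalid.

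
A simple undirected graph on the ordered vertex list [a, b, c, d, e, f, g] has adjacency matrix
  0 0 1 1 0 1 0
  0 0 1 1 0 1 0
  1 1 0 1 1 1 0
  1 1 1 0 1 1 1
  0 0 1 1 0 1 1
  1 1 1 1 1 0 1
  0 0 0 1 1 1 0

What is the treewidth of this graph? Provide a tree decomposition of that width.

Treewidth 3.
One such decomposition:
Bags: B1 = {c, d, e, f}  B2 = {b, c, d, f}  B3 = {a, c, d, f}  B4 = {d, e, f, g}
Tree: B1–B2, B2–B3, B1–B4

Each bag holds 4 vertices, so the decomposition has width 3, which upper-bounds the treewidth. For the lower bound, the 4 vertices {d, e, f, g} are pairwise adjacent, and any tree decomposition puts a clique entirely inside one bag — forcing width ≥ 3. Therefore the treewidth is 3.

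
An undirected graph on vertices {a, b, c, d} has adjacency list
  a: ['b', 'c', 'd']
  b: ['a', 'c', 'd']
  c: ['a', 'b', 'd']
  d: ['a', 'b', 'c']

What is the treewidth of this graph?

3

A width-3 tree decomposition is:
Bags: B1 = {a, b, c, d}
Tree: (single bag)
With just one bag of size 4, the width is 4 − 1 = 3, so tw(G) ≤ 3. On the other hand G contains the 4-clique {a, b, c, d}. A clique must lie in a single bag of any decomposition, so no decomposition can have width below 3. The upper and lower bounds meet at 3, so that is the treewidth.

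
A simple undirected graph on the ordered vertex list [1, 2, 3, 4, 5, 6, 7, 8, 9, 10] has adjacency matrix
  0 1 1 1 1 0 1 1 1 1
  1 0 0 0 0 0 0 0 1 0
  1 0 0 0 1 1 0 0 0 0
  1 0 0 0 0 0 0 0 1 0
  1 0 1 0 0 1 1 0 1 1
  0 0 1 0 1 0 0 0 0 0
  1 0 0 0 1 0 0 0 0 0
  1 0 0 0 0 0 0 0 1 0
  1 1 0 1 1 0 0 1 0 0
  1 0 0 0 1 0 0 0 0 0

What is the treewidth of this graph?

A width-2 tree decomposition is:
Bags: B1 = {1, 5, 9}  B2 = {1, 5, 10}  B3 = {1, 5, 7}  B4 = {1, 4, 9}  B5 = {1, 2, 9}  B6 = {1, 3, 5}  B7 = {1, 8, 9}  B8 = {3, 5, 6}
Tree: B1–B2, B2–B3, B1–B4, B4–B5, B2–B6, B5–B7, B6–B8
Each bag holds 3 vertices, so the decomposition has width 2, which upper-bounds the treewidth. On the other hand G contains the 3-clique {1, 8, 9}. A clique must lie in a single bag of any decomposition, so no decomposition can have width below 2. Hence tw(G) = 2 exactly.

2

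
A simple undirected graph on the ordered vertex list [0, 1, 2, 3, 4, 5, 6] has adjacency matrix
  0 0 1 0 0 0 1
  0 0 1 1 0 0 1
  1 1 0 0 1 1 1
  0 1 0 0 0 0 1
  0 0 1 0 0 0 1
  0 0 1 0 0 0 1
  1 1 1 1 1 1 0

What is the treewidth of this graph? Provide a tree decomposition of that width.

Treewidth 2.
One optimal decomposition is:
Bags: B1 = {2, 4, 6}  B2 = {1, 2, 6}  B3 = {1, 3, 6}  B4 = {2, 5, 6}  B5 = {0, 2, 6}
Tree: B1–B2, B2–B3, B1–B4, B4–B5

Every bag has size at most 3, so the width is 3 − 1 = 2 and tw(G) ≤ 2. On the other hand G contains the 3-clique {0, 2, 6}. A clique must lie in a single bag of any decomposition, so no decomposition can have width below 2. Therefore the treewidth is 2.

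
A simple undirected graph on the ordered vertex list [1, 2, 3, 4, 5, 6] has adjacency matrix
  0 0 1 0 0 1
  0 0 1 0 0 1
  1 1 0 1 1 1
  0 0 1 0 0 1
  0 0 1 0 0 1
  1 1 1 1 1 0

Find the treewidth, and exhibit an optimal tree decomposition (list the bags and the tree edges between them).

Treewidth 2.
One optimal decomposition is:
Bags: B1 = {3, 5, 6}  B2 = {3, 4, 6}  B3 = {1, 3, 6}  B4 = {2, 3, 6}
Tree: B1–B2, B1–B3, B2–B4

Every bag has size at most 3, so the width is 3 − 1 = 2 and tw(G) ≤ 2. For the lower bound, the 3 vertices {1, 3, 6} are pairwise adjacent, and any tree decomposition puts a clique entirely inside one bag — forcing width ≥ 2. Combining the bounds, tw(G) = 2.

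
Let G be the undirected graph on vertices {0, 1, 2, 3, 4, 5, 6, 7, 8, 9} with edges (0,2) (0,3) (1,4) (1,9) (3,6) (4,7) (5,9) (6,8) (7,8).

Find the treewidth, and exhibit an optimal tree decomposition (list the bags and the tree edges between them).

Every bag has size at most 2, so the width is 2 − 1 = 1 and tw(G) ≤ 1. G has an edge, so its treewidth is at least 1. Therefore the treewidth is 1.

Treewidth 1.
Bags: B1 = {5, 9}  B2 = {1, 9}  B3 = {1, 4}  B4 = {4, 7}  B5 = {7, 8}  B6 = {6, 8}  B7 = {3, 6}  B8 = {0, 3}  B9 = {0, 2}
Tree: B1–B2, B2–B3, B3–B4, B4–B5, B5–B6, B6–B7, B7–B8, B8–B9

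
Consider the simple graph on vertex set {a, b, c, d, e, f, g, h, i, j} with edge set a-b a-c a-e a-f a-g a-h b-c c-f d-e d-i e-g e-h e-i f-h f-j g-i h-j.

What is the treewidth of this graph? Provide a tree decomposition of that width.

Every bag has size at most 3, so the width is 3 − 1 = 2 and tw(G) ≤ 2. For the lower bound, the 3 vertices {d, e, i} are pairwise adjacent, and any tree decomposition puts a clique entirely inside one bag — forcing width ≥ 2. Hence tw(G) = 2 exactly.

Treewidth 2.
One optimal decomposition is:
Bags: B1 = {a, f, h}  B2 = {a, e, h}  B3 = {a, c, f}  B4 = {f, h, j}  B5 = {a, b, c}  B6 = {a, e, g}  B7 = {e, g, i}  B8 = {d, e, i}
Tree: B1–B2, B1–B3, B1–B4, B3–B5, B2–B6, B6–B7, B7–B8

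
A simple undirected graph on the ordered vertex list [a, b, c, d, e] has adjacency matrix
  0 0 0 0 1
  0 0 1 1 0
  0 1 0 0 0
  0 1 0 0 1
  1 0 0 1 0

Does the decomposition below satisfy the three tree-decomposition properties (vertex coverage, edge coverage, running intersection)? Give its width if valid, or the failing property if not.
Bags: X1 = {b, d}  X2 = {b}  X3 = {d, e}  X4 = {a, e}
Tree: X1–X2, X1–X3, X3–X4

No — vertex c appears in no bag.

A tree decomposition must satisfy three properties: every vertex lies in some bag; for every edge, both endpoints lie together in some bag; and for every vertex, the bags containing it form a connected subtree. Here vertex c appears in no bag, so the decomposition is invalid.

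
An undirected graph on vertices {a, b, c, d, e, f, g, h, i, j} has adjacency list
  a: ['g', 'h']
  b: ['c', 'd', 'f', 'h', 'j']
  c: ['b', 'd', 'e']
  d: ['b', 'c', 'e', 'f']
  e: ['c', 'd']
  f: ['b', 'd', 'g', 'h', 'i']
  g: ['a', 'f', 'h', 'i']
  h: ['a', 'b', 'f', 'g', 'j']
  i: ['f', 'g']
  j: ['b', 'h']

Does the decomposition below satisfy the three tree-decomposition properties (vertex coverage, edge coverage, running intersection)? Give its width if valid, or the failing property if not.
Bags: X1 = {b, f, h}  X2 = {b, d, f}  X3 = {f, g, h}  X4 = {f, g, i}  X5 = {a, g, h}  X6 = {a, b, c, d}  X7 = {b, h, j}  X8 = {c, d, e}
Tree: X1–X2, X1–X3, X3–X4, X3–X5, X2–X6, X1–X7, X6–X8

No — bags containing vertex a are not connected in the tree.

A tree decomposition must satisfy three properties: every vertex lies in some bag; for every edge, both endpoints lie together in some bag; and for every vertex, the bags containing it form a connected subtree. Here bags containing vertex a are not connected in the tree, so the decomposition is invalid.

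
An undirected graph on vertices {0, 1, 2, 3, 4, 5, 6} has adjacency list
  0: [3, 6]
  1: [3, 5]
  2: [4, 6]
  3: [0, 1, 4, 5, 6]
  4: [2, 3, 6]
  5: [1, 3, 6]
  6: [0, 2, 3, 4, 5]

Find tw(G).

2

A width-2 tree decomposition is:
Bags: B1 = {3, 4, 6}  B2 = {2, 4, 6}  B3 = {0, 3, 6}  B4 = {3, 5, 6}  B5 = {1, 3, 5}
Tree: B1–B2, B1–B3, B3–B4, B4–B5
Each bag holds 3 vertices, so the decomposition has width 2, which upper-bounds the treewidth. Conversely, {2, 4, 6} is a clique of size 3, and the vertices of any clique must share a bag in every tree decomposition; so some bag has ≥ 3 vertices and tw(G) ≥ 2. Therefore the treewidth is 2.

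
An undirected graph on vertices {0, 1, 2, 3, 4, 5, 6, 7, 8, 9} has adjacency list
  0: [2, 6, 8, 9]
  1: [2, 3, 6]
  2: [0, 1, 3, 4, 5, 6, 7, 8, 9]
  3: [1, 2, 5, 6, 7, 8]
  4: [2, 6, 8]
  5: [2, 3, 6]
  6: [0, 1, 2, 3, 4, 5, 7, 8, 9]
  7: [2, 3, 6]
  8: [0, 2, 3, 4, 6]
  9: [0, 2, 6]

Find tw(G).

A width-3 tree decomposition is:
Bags: B1 = {2, 3, 6, 8}  B2 = {0, 2, 6, 8}  B3 = {1, 2, 3, 6}  B4 = {0, 2, 6, 9}  B5 = {2, 4, 6, 8}  B6 = {2, 3, 6, 7}  B7 = {2, 3, 5, 6}
Tree: B1–B2, B1–B3, B2–B4, B2–B5, B3–B6, B6–B7
Every bag has size at most 4, so the width is 4 − 1 = 3 and tw(G) ≤ 3. Conversely, {0, 2, 6, 8} is a clique of size 4, and the vertices of any clique must share a bag in every tree decomposition; so some bag has ≥ 4 vertices and tw(G) ≥ 3. Hence tw(G) = 3 exactly.

3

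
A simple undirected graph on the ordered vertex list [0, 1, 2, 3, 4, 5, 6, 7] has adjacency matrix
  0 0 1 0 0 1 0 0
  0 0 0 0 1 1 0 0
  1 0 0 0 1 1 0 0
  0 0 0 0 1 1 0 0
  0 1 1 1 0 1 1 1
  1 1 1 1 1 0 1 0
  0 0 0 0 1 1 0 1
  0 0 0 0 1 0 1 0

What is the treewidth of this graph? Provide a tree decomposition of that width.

Each bag holds 3 vertices, so the decomposition has width 2, which upper-bounds the treewidth. On the other hand G contains the 3-clique {0, 2, 5}. A clique must lie in a single bag of any decomposition, so no decomposition can have width below 2. The upper and lower bounds meet at 2, so that is the treewidth.

Treewidth 2.
One optimal decomposition is:
Bags: B1 = {4, 6, 7}  B2 = {4, 5, 6}  B3 = {3, 4, 5}  B4 = {1, 4, 5}  B5 = {2, 4, 5}  B6 = {0, 2, 5}
Tree: B1–B2, B2–B3, B3–B4, B2–B5, B5–B6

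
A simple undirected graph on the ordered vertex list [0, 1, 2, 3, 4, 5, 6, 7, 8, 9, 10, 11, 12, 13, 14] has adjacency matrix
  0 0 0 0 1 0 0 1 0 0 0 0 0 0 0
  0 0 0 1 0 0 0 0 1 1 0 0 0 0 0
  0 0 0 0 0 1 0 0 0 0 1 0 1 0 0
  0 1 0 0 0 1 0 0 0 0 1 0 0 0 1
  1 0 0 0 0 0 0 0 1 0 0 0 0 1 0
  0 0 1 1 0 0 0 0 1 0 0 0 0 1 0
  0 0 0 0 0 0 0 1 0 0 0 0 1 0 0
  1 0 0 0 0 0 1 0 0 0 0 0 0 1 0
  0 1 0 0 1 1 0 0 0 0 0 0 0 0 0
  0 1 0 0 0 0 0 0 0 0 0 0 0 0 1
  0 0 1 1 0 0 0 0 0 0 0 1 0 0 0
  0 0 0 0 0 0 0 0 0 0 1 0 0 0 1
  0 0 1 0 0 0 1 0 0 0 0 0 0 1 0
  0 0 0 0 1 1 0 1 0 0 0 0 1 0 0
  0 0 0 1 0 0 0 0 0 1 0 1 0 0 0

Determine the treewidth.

3

A width-3 tree decomposition is:
Bags: B1 = {0, 6, 7, 12}  B2 = {0, 7, 12, 13}  B3 = {0, 4, 12, 13}  B4 = {2, 4, 12, 13}  B5 = {2, 4, 5, 13}  B6 = {2, 4, 5, 8}  B7 = {2, 5, 8, 10}  B8 = {3, 5, 8, 10}  B9 = {1, 3, 8, 10}  B10 = {1, 3, 10, 11}  B11 = {1, 3, 11, 14}  B12 = {1, 9, 11, 14}
Tree: B1–B2, B2–B3, B3–B4, B4–B5, B5–B6, B6–B7, B7–B8, B8–B9, B9–B10, B10–B11, B11–B12
The largest bag has 4 vertices, giving width 3; this decomposition certifies tw(G) ≤ 3. For the lower bound: the 4 vertex sets {0,6,7}, {12}, {13}, {2,4,5,8} are disjoint, each induces a connected subgraph, and every pair is joined by at least one edge of G. Contracting each set to a single vertex therefore yields K_{4} as a minor, and since treewidth is minor-monotone, tw(G) ≥ tw(K_{4}) = 3. The upper and lower bounds meet at 3, so that is the treewidth.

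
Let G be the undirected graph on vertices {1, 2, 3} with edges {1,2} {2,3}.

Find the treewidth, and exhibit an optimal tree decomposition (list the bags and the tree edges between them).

The largest bag has 2 vertices, giving width 1; this decomposition certifies tw(G) ≤ 1. Since G has at least one edge (e.g. 1–2), it is not an edgeless graph, so tw(G) ≥ 1. The upper and lower bounds meet at 1, so that is the treewidth.

Treewidth 1.
Bags: B1 = {1, 2}  B2 = {2, 3}
Tree: B1–B2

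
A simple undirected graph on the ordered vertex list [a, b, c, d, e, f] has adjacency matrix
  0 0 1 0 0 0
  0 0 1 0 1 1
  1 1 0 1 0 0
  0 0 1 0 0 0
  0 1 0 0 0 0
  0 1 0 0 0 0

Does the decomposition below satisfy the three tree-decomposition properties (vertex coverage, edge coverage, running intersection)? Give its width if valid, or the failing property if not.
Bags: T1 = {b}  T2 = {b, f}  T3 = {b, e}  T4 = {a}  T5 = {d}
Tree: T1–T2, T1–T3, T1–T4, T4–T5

No — vertex c appears in no bag.

A tree decomposition must satisfy three properties: every vertex lies in some bag; for every edge, both endpoints lie together in some bag; and for every vertex, the bags containing it form a connected subtree. Here vertex c appears in no bag, so the decomposition is invalid.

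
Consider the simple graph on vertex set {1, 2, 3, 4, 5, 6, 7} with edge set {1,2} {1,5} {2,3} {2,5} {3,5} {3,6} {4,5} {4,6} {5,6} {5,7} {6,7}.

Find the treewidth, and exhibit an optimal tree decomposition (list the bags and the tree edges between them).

Treewidth 2.
One optimal decomposition is:
Bags: B1 = {1, 2, 5}  B2 = {2, 3, 5}  B3 = {3, 5, 6}  B4 = {5, 6, 7}  B5 = {4, 5, 6}
Tree: B1–B2, B2–B3, B3–B4, B3–B5

Each bag holds 3 vertices, so the decomposition has width 2, which upper-bounds the treewidth. Conversely, {1, 2, 5} is a clique of size 3, and the vertices of any clique must share a bag in every tree decomposition; so some bag has ≥ 3 vertices and tw(G) ≥ 2. The upper and lower bounds meet at 2, so that is the treewidth.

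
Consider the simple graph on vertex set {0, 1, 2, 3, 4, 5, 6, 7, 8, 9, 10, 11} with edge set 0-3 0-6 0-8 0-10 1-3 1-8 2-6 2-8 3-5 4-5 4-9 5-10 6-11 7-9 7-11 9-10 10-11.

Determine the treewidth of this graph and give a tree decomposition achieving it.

The largest bag has 4 vertices, giving width 3; this decomposition certifies tw(G) ≤ 3. For the lower bound: the 4 vertex sets {4,7,9}, {5}, {10}, {0,3,6,11} are disjoint, each induces a connected subgraph, and every pair is joined by at least one edge of G. Contracting each set to a single vertex therefore yields K_{4} as a minor, and since treewidth is minor-monotone, tw(G) ≥ tw(K_{4}) = 3. Hence tw(G) = 3 exactly.

Treewidth 3.
One optimal decomposition is:
Bags: B1 = {4, 5, 7, 9}  B2 = {5, 7, 9, 10}  B3 = {5, 7, 10, 11}  B4 = {3, 5, 10, 11}  B5 = {0, 3, 10, 11}  B6 = {0, 3, 6, 11}  B7 = {0, 1, 3, 6}  B8 = {0, 1, 6, 8}  B9 = {1, 2, 6, 8}
Tree: B1–B2, B2–B3, B3–B4, B4–B5, B5–B6, B6–B7, B7–B8, B8–B9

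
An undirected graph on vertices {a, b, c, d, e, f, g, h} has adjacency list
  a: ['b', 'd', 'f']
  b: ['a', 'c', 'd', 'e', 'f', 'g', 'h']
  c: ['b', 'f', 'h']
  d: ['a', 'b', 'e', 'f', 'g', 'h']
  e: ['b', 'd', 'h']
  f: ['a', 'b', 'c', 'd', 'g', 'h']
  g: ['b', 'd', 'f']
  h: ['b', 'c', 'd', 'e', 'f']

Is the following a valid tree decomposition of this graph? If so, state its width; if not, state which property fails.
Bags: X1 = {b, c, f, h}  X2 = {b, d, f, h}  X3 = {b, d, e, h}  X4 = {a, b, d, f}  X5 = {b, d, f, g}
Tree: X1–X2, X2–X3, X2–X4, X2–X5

Every vertex of G appears in some bag (union = {a, b, c, d, e, f, g, h}); every edge is covered by a bag; and for each vertex v the set of bags containing v is connected in the bag tree. The decomposition is therefore valid. The largest bag has 4 vertices, so the width is 3.

Yes; width 3.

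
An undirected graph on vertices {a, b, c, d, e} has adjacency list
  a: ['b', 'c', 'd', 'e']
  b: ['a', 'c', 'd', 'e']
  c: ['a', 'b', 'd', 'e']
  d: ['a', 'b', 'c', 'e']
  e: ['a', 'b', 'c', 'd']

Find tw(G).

A width-4 tree decomposition is:
Bags: B1 = {a, b, c, d, e}
Tree: (single bag)
A single bag containing all 5 vertices is trivially a valid decomposition of width 4. On the other hand G contains the 5-clique {a, b, c, d, e}. A clique must lie in a single bag of any decomposition, so no decomposition can have width below 4. Combining the bounds, tw(G) = 4.

4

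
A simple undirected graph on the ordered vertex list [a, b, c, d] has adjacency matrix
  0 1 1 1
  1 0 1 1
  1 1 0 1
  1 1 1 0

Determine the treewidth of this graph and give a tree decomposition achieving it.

Treewidth 3.
Bags: B1 = {a, b, c, d}
Tree: (single bag)

A single bag containing all 4 vertices is trivially a valid decomposition of width 3. For the lower bound, the 4 vertices {a, b, c, d} are pairwise adjacent, and any tree decomposition puts a clique entirely inside one bag — forcing width ≥ 3. Combining the bounds, tw(G) = 3.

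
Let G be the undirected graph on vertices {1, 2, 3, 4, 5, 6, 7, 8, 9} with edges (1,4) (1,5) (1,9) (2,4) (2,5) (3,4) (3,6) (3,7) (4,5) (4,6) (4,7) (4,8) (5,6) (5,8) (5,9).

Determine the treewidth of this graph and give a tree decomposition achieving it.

Every bag has size at most 3, so the width is 3 − 1 = 2 and tw(G) ≤ 2. On the other hand G contains the 3-clique {1, 5, 9}. A clique must lie in a single bag of any decomposition, so no decomposition can have width below 2. Therefore the treewidth is 2.

Treewidth 2.
Bags: B1 = {4, 5, 6}  B2 = {1, 4, 5}  B3 = {3, 4, 6}  B4 = {1, 5, 9}  B5 = {2, 4, 5}  B6 = {4, 5, 8}  B7 = {3, 4, 7}
Tree: B1–B2, B1–B3, B2–B4, B2–B5, B5–B6, B3–B7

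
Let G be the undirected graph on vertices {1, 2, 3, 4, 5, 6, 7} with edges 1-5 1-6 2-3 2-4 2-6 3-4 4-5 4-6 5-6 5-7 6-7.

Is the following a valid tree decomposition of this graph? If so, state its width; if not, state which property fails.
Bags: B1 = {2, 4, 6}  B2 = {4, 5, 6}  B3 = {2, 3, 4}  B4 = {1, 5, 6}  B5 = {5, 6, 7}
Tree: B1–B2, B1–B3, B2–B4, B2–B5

Yes; width 2.

Every vertex of G appears in some bag (union = {1, 2, 3, 4, 5, 6, 7}); every edge is covered by a bag; and for each vertex v the set of bags containing v is connected in the bag tree. The decomposition is therefore valid. The largest bag has 3 vertices, so the width is 2.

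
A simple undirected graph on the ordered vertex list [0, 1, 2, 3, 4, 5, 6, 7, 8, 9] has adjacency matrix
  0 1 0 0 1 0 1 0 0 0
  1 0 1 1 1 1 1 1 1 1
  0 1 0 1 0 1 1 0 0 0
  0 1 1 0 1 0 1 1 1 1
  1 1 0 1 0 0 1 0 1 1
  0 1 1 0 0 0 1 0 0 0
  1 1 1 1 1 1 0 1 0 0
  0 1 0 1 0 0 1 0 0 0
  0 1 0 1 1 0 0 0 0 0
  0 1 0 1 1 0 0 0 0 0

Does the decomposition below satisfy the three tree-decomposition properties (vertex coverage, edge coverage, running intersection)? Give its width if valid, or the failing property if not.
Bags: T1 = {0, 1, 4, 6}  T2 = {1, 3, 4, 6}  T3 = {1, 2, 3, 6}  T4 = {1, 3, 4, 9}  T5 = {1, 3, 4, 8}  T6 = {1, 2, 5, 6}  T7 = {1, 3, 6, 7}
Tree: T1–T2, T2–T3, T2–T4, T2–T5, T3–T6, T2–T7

Vertex coverage: the bags together contain {0, 1, 2, 3, 4, 5, 6, 7, 8, 9}, the full vertex set. Edge coverage: each edge of G has both endpoints in at least one bag. Running intersection: for every vertex, the bags containing it form a connected subtree. All three properties hold, so this is a valid tree decomposition of width max|bag| − 1 = 3, and hence tw(G) ≤ 3.

Yes; width 3.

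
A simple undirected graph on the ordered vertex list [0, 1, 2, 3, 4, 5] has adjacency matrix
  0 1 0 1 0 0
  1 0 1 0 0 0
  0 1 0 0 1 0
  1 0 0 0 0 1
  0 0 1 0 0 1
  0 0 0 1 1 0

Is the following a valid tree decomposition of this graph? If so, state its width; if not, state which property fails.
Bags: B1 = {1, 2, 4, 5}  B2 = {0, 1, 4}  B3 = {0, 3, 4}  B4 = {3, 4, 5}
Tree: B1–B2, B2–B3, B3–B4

A tree decomposition must satisfy three properties: every vertex lies in some bag; for every edge, both endpoints lie together in some bag; and for every vertex, the bags containing it form a connected subtree. Here bags containing vertex 5 are not connected in the tree, so the decomposition is invalid.

No — bags containing vertex 5 are not connected in the tree.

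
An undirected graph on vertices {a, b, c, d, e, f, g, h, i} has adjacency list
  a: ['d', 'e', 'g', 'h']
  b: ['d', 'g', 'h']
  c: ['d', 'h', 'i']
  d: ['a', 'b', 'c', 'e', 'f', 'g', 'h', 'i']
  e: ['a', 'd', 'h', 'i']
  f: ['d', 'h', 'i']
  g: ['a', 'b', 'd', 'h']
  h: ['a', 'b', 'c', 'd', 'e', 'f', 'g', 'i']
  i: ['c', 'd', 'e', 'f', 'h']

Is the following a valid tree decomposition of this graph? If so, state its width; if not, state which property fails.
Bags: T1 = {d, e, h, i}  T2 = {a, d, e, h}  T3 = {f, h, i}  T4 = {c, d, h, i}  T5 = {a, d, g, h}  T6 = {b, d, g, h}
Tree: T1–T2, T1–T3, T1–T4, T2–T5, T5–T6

A tree decomposition must satisfy three properties: every vertex lies in some bag; for every edge, both endpoints lie together in some bag; and for every vertex, the bags containing it form a connected subtree. Here edge (d,f) lies in no bag, so the decomposition is invalid.

No — edge (d,f) lies in no bag.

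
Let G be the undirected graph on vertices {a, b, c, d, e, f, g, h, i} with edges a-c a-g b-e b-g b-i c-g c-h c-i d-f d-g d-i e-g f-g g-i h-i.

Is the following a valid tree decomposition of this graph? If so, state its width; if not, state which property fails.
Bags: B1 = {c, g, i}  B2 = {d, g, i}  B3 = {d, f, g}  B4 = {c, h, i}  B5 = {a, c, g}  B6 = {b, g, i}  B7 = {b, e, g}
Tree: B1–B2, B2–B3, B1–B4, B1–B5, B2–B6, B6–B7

Vertex coverage: the bags together contain {a, b, c, d, e, f, g, h, i}, the full vertex set. Edge coverage: each edge of G has both endpoints in at least one bag. Running intersection: for every vertex, the bags containing it form a connected subtree. All three properties hold, so this is a valid tree decomposition of width max|bag| − 1 = 2, and hence tw(G) ≤ 2.

Yes; width 2.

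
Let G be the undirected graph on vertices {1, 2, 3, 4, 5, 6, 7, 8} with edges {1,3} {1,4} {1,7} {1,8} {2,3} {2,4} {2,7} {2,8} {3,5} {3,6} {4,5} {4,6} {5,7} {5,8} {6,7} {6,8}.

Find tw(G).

A width-4 tree decomposition is:
Bags: B1 = {2, 3, 4, 7, 8}  B2 = {3, 4, 5, 7, 8}  B3 = {3, 4, 6, 7, 8}  B4 = {1, 3, 4, 7, 8}
Tree: B1–B2, B2–B3, B3–B4
Each bag holds 5 vertices, so the decomposition has width 4, which upper-bounds the treewidth. For the lower bound: the 5 vertex sets {2,7}, {3,5}, {4,6}, {8}, {1} are disjoint, each induces a connected subgraph, and every pair is joined by at least one edge of G. Contracting each set to a single vertex therefore yields K_{5} as a minor, and since treewidth is minor-monotone, tw(G) ≥ tw(K_{5}) = 4. The upper and lower bounds meet at 4, so that is the treewidth.

4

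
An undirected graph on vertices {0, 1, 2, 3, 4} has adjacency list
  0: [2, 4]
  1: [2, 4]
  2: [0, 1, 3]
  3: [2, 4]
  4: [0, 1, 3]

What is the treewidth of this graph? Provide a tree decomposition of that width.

Treewidth 2.
One such decomposition:
Bags: B1 = {0, 2, 4}  B2 = {1, 2, 4}  B3 = {2, 3, 4}
Tree: B1–B2, B2–B3

The largest bag has 3 vertices, giving width 2; this decomposition certifies tw(G) ≤ 2. Since 0–2–1–4–0 is a cycle in G, G is not acyclic. Forests are exactly the graphs of treewidth ≤ 1, so tw(G) ≥ 2. Combining the bounds, tw(G) = 2.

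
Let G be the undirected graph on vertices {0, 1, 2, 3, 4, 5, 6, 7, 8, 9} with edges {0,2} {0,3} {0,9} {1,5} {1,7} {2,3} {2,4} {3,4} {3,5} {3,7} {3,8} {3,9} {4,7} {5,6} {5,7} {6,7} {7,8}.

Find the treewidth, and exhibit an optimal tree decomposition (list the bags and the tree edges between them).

Each bag holds 3 vertices, so the decomposition has width 2, which upper-bounds the treewidth. For the lower bound, the 3 vertices {1, 5, 7} are pairwise adjacent, and any tree decomposition puts a clique entirely inside one bag — forcing width ≥ 2. Therefore the treewidth is 2.

Treewidth 2.
One optimal decomposition is:
Bags: B1 = {3, 4, 7}  B2 = {3, 5, 7}  B3 = {2, 3, 4}  B4 = {0, 2, 3}  B5 = {0, 3, 9}  B6 = {3, 7, 8}  B7 = {1, 5, 7}  B8 = {5, 6, 7}
Tree: B1–B2, B1–B3, B3–B4, B4–B5, B2–B6, B2–B7, B2–B8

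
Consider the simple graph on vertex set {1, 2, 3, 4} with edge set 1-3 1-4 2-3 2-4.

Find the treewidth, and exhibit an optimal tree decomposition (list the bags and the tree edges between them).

Treewidth 2.
One optimal decomposition is:
Bags: B1 = {1, 2, 4}  B2 = {1, 2, 3}
Tree: B1–B2

The largest bag has 3 vertices, giving width 2; this decomposition certifies tw(G) ≤ 2. For the lower bound, G contains the cycle 1–4–2–3–1, so G is not a forest; only forests have treewidth ≤ 1, hence tw(G) ≥ 2. The upper and lower bounds meet at 2, so that is the treewidth.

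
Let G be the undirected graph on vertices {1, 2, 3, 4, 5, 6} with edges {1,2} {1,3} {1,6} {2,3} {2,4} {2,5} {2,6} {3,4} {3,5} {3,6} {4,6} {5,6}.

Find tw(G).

A width-3 tree decomposition is:
Bags: B1 = {2, 3, 4, 6}  B2 = {1, 2, 3, 6}  B3 = {2, 3, 5, 6}
Tree: B1–B2, B1–B3
Every bag has size at most 4, so the width is 4 − 1 = 3 and tw(G) ≤ 3. Conversely, {1, 2, 3, 6} is a clique of size 4, and the vertices of any clique must share a bag in every tree decomposition; so some bag has ≥ 4 vertices and tw(G) ≥ 3. Combining the bounds, tw(G) = 3.

3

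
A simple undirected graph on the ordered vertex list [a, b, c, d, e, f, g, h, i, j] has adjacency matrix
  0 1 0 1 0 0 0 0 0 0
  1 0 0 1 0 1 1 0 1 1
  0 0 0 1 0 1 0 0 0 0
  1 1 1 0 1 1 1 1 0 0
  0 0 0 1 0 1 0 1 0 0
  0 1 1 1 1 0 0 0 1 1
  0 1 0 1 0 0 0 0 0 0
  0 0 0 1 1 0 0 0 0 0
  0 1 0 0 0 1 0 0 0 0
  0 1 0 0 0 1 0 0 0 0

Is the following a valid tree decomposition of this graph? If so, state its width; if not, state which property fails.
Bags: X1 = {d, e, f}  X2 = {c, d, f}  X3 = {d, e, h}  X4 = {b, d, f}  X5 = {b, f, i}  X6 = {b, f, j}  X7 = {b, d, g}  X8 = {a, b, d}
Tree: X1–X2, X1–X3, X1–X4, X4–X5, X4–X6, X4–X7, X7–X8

Every vertex of G appears in some bag (union = {a, b, c, d, e, f, g, h, i, j}); every edge is covered by a bag; and for each vertex v the set of bags containing v is connected in the bag tree. The decomposition is therefore valid. The largest bag has 3 vertices, so the width is 2.

Yes; width 2.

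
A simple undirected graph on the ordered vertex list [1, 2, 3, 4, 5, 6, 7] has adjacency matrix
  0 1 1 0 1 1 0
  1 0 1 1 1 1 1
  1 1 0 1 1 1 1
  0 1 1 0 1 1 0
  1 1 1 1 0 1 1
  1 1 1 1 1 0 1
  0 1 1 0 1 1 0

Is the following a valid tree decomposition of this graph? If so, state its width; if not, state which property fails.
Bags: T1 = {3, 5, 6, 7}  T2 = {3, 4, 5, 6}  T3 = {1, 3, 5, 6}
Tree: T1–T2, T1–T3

A tree decomposition must satisfy three properties: every vertex lies in some bag; for every edge, both endpoints lie together in some bag; and for every vertex, the bags containing it form a connected subtree. Here vertex 2 appears in no bag, so the decomposition is invalid.

No — vertex 2 appears in no bag.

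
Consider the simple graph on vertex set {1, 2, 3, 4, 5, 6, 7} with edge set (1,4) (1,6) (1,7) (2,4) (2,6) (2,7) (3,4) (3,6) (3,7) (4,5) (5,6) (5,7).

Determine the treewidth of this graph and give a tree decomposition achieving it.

Every bag has size at most 4, so the width is 4 − 1 = 3 and tw(G) ≤ 3. For the lower bound: the 4 vertex sets {4,5}, {2,7}, {6}, {1} are disjoint, each induces a connected subgraph, and every pair is joined by at least one edge of G. Contracting each set to a single vertex therefore yields K_{4} as a minor, and since treewidth is minor-monotone, tw(G) ≥ tw(K_{4}) = 3. The upper and lower bounds meet at 3, so that is the treewidth.

Treewidth 3.
One such decomposition:
Bags: B1 = {4, 5, 6, 7}  B2 = {2, 4, 6, 7}  B3 = {1, 4, 6, 7}  B4 = {3, 4, 6, 7}
Tree: B1–B2, B2–B3, B3–B4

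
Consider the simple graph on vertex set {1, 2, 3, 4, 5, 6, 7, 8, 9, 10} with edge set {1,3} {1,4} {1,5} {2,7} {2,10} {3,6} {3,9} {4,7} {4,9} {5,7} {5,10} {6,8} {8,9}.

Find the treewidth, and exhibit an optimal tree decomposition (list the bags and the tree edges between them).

Every bag has size at most 3, so the width is 3 − 1 = 2 and tw(G) ≤ 2. Since 6–8–9–3–6 is a cycle in G, G is not acyclic. Forests are exactly the graphs of treewidth ≤ 1, so tw(G) ≥ 2. Combining the bounds, tw(G) = 2.

Treewidth 2.
Bags: B1 = {3, 6, 8}  B2 = {3, 8, 9}  B3 = {1, 3, 9}  B4 = {1, 4, 9}  B5 = {1, 4, 5}  B6 = {4, 5, 7}  B7 = {5, 7, 10}  B8 = {2, 7, 10}
Tree: B1–B2, B2–B3, B3–B4, B4–B5, B5–B6, B6–B7, B7–B8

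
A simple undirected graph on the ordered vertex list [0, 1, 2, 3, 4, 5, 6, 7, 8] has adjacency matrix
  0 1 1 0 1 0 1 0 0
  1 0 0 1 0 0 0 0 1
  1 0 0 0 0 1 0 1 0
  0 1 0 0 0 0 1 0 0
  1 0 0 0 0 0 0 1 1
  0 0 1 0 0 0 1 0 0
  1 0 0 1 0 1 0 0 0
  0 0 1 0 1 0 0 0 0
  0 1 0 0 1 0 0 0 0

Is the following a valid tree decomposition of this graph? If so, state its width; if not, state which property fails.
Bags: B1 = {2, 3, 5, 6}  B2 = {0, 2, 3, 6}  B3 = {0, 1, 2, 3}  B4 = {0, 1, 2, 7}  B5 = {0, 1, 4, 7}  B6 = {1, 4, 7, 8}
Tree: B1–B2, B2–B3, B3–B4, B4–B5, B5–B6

Every vertex of G appears in some bag (union = {0, 1, 2, 3, 4, 5, 6, 7, 8}); every edge is covered by a bag; and for each vertex v the set of bags containing v is connected in the bag tree. The decomposition is therefore valid. The largest bag has 4 vertices, so the width is 3.

Yes; width 3.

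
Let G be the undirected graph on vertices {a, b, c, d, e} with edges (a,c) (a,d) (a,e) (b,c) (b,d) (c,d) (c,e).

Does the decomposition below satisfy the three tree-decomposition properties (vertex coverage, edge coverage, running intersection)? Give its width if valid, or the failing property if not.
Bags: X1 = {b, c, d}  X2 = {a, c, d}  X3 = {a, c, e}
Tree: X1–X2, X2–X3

Vertex coverage: the bags together contain {a, b, c, d, e}, the full vertex set. Edge coverage: each edge of G has both endpoints in at least one bag. Running intersection: for every vertex, the bags containing it form a connected subtree. All three properties hold, so this is a valid tree decomposition of width max|bag| − 1 = 2, and hence tw(G) ≤ 2.

Yes; width 2.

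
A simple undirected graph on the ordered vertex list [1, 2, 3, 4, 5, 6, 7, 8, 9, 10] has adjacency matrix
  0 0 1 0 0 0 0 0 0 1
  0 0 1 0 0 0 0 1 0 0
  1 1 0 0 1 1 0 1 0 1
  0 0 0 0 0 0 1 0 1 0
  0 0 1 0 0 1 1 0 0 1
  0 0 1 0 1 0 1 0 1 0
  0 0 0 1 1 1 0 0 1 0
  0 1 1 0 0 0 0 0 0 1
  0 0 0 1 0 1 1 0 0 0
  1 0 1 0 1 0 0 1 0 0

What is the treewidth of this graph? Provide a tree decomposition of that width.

Each bag holds 3 vertices, so the decomposition has width 2, which upper-bounds the treewidth. For the lower bound, the 3 vertices {4, 7, 9} are pairwise adjacent, and any tree decomposition puts a clique entirely inside one bag — forcing width ≥ 2. The upper and lower bounds meet at 2, so that is the treewidth.

Treewidth 2.
One optimal decomposition is:
Bags: B1 = {3, 8, 10}  B2 = {3, 5, 10}  B3 = {3, 5, 6}  B4 = {1, 3, 10}  B5 = {5, 6, 7}  B6 = {6, 7, 9}  B7 = {4, 7, 9}  B8 = {2, 3, 8}
Tree: B1–B2, B2–B3, B1–B4, B3–B5, B5–B6, B6–B7, B1–B8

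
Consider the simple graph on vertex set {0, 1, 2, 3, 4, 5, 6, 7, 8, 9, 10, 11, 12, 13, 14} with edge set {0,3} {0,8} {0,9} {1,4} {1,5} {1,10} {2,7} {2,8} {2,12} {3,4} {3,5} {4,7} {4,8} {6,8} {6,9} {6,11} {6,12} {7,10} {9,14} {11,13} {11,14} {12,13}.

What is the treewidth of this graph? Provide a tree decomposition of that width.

The largest bag has 4 vertices, giving width 3; this decomposition certifies tw(G) ≤ 3. For the lower bound: the 4 vertex sets {1,5,10}, {3}, {4}, {0,2,7,8} are disjoint, each induces a connected subgraph, and every pair is joined by at least one edge of G. Contracting each set to a single vertex therefore yields K_{4} as a minor, and since treewidth is minor-monotone, tw(G) ≥ tw(K_{4}) = 3. Hence tw(G) = 3 exactly.

Treewidth 3.
One optimal decomposition is:
Bags: B1 = {1, 3, 5, 10}  B2 = {1, 3, 4, 10}  B3 = {3, 4, 7, 10}  B4 = {0, 3, 4, 7}  B5 = {0, 4, 7, 8}  B6 = {0, 2, 7, 8}  B7 = {0, 2, 8, 9}  B8 = {2, 6, 8, 9}  B9 = {2, 6, 9, 12}  B10 = {6, 9, 12, 14}  B11 = {6, 11, 12, 14}  B12 = {11, 12, 13, 14}
Tree: B1–B2, B2–B3, B3–B4, B4–B5, B5–B6, B6–B7, B7–B8, B8–B9, B9–B10, B10–B11, B11–B12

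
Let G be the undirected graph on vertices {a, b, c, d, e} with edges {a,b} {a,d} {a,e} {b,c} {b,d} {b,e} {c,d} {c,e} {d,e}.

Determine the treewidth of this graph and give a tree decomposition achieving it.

Treewidth 3.
One such decomposition:
Bags: B1 = {b, c, d, e}  B2 = {a, b, d, e}
Tree: B1–B2

The largest bag has 4 vertices, giving width 3; this decomposition certifies tw(G) ≤ 3. On the other hand G contains the 4-clique {b, c, d, e}. A clique must lie in a single bag of any decomposition, so no decomposition can have width below 3. Hence tw(G) = 3 exactly.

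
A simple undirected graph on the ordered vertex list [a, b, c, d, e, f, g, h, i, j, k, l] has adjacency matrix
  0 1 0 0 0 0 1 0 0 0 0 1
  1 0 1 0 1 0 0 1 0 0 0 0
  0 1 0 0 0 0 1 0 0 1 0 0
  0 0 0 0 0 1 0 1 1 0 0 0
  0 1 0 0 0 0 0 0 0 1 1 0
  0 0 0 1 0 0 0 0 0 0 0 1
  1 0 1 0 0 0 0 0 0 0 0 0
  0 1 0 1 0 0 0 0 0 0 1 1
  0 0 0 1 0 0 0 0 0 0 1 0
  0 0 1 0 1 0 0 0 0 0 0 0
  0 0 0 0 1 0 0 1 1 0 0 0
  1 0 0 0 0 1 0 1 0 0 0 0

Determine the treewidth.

A width-3 tree decomposition is:
Bags: B1 = {c, e, g, j}  B2 = {b, c, e, g}  B3 = {a, b, e, g}  B4 = {a, b, e, k}  B5 = {a, b, h, k}  B6 = {a, h, k, l}  B7 = {h, i, k, l}  B8 = {d, h, i, l}  B9 = {d, f, i, l}
Tree: B1–B2, B2–B3, B3–B4, B4–B5, B5–B6, B6–B7, B7–B8, B8–B9
The largest bag has 4 vertices, giving width 3; this decomposition certifies tw(G) ≤ 3. For the lower bound: the 4 vertex sets {c,g,j}, {e}, {b}, {a,h,k,l} are disjoint, each induces a connected subgraph, and every pair is joined by at least one edge of G. Contracting each set to a single vertex therefore yields K_{4} as a minor, and since treewidth is minor-monotone, tw(G) ≥ tw(K_{4}) = 3. Combining the bounds, tw(G) = 3.

3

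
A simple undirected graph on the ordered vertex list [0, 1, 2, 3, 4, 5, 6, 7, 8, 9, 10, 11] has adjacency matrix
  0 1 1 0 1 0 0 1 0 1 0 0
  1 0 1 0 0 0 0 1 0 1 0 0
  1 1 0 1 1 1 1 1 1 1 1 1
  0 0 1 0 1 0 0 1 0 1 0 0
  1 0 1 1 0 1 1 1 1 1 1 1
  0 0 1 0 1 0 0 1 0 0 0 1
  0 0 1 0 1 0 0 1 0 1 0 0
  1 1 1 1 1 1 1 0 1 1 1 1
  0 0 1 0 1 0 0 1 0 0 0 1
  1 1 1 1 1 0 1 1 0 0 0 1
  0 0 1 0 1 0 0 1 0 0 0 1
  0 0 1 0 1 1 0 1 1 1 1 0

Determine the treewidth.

4

A width-4 tree decomposition is:
Bags: B1 = {2, 4, 7, 9, 11}  B2 = {0, 2, 4, 7, 9}  B3 = {2, 4, 7, 8, 11}  B4 = {2, 4, 7, 10, 11}  B5 = {0, 1, 2, 7, 9}  B6 = {2, 3, 4, 7, 9}  B7 = {2, 4, 6, 7, 9}  B8 = {2, 4, 5, 7, 11}
Tree: B1–B2, B1–B3, B1–B4, B2–B5, B2–B6, B1–B7, B4–B8
Each bag holds 5 vertices, so the decomposition has width 4, which upper-bounds the treewidth. Conversely, {0, 1, 2, 7, 9} is a clique of size 5, and the vertices of any clique must share a bag in every tree decomposition; so some bag has ≥ 5 vertices and tw(G) ≥ 4. Combining the bounds, tw(G) = 4.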